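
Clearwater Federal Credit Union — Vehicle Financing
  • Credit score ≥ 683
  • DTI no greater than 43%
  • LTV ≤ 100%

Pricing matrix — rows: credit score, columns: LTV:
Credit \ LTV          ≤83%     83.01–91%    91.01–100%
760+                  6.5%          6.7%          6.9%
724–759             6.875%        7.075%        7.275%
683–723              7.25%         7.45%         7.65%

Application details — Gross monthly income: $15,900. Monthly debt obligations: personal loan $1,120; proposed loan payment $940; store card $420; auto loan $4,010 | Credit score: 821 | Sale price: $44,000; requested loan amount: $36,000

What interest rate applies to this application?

Credit score 821 ≥ 683; Total monthly debts = (1,120 + 940 + 420 + 4,010) = 6,490. DTI: 6,490 ÷ 15,900 = 40.8%, within the 43% cap
LTV = 36,000/44,000 = 81.8% ≤ 100%
Row: 821 falls in 760+. Column: 81.8% falls in ≤83%. Rate = 6.5%.

6.5%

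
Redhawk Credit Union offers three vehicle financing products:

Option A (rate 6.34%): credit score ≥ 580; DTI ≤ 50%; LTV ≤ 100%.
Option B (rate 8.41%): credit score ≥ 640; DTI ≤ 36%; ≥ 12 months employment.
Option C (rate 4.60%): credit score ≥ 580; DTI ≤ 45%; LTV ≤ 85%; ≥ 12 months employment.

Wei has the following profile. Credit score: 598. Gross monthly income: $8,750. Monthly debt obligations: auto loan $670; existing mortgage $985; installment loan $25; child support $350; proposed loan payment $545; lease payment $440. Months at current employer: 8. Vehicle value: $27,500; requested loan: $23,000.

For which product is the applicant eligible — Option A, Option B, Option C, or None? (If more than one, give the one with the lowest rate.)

Total debts = (670 + 985 + 25 + 350 + 545 + 440) = 3,015; DTI = 3,015/8,750 = 34.5%.
LTV = 23,000/27,500 = 83.6%.
Option A: score 598 ≥ 580; DTI 34.5% ≤ 50%; LTV 83.6% ≤ 100% → qualifies.
Option B: score 598 < 640; DTI 34.5% ≤ 36%; employment 8 < 12 mo → does not qualify.
Option C: score 598 ≥ 580; DTI 34.5% ≤ 45%; LTV 83.6% ≤ 85%; employment 8 < 12 mo → does not qualify.

Option A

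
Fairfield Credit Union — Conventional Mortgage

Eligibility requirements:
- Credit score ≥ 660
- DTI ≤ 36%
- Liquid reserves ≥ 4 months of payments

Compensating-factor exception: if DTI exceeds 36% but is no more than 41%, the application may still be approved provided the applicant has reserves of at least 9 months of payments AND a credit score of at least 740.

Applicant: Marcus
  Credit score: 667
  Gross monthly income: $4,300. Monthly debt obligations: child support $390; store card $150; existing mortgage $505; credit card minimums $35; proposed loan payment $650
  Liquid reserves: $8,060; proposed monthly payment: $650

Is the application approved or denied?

Credit score 667 ≥ 660 (meets base)
Total debts = (390 + 150 + 505 + 35 + 650) = 1,730. DTI: 1,730 ÷ 4,300 = 40.2%, over the 36% base limit.
Reserves = 8,060/650 = 12.4 months ≥ 4
DTI 40.2% is within the 36%–41% exception band; checking compensating factors.
Reserves 12.4 ≥ 9 months; credit score 667 < 740.
Override conditions not both satisfied; exception does not apply.

Denied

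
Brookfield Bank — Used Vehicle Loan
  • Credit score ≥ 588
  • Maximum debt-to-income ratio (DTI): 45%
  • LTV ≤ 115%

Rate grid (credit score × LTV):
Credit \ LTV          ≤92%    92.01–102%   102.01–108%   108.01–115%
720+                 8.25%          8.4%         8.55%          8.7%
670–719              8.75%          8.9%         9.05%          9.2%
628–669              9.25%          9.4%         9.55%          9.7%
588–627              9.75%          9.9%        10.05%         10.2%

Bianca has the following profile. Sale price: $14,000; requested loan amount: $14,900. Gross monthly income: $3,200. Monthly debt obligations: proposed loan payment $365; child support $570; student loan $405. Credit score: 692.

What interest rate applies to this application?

9.05%

Credit score 692 ≥ 588; Total monthly debts = (365 + 570 + 405) = 1,340. Debt-to-income = 1,340/3,200 = 41.9% — meets 45% limit
LTV = 14,900/14,000 = 106.4% ≤ 115%
Row: 692 falls in 670–719. Column: 106.4% falls in 102.01–108%. Rate = 9.05%.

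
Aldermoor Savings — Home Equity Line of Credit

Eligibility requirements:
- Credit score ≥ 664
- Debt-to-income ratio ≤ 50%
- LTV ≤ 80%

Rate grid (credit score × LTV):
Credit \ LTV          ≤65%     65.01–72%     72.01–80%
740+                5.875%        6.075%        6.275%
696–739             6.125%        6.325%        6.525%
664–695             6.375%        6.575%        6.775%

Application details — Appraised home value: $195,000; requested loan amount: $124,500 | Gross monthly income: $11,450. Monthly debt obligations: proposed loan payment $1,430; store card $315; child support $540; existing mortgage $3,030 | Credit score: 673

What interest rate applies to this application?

Credit score 673 ≥ 664; Total monthly debts = (1,430 + 315 + 540 + 3,030) = 5,315. DTI: 5,315 ÷ 11,450 = 46.4%, within the 50% cap
LTV: 124,500 ÷ 195,000 = 63.8%, within 80% cap
Score 673 is in the 664–695 band; LTV 63.8% is in the ≤65% band → 6.375%.

6.375%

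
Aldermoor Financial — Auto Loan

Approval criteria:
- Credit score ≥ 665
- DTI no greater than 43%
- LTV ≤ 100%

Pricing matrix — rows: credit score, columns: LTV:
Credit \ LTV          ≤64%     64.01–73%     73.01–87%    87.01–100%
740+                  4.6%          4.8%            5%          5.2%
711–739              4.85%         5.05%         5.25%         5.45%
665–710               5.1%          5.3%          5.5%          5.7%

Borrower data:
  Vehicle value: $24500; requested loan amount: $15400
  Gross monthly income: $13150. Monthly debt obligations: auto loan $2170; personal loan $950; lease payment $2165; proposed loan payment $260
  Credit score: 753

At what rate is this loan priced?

4.6%

Credit score 753 ≥ 665; Total monthly debts = (2,170 + 950 + 2,165 + 260) = 5,545. Debt-to-income = 5,545/13,150 = 42.2% — meets 43% limit
LTV: 15,400 ÷ 24,500 = 62.9%, within 100% cap
Score 753 is in the 740+ band; LTV 62.9% is in the ≤64% band → 4.6%.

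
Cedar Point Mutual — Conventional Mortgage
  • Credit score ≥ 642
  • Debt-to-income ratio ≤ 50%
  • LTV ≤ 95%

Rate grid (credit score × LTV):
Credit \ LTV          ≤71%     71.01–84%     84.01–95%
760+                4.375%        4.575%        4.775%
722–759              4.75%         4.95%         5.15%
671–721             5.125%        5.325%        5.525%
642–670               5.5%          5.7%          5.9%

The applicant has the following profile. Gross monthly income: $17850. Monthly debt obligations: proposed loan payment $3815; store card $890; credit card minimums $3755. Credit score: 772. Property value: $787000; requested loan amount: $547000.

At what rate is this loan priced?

4.375%

Credit score 772 ≥ 642; Total monthly debts = (3,815 + 890 + 3,755) = 8,460. DTI: 8,460 ÷ 17,850 = 47.4%, within the 50% cap
LTV: 547,000 ÷ 787,000 = 69.5%, within 95% cap
Credit 772 → row 760+; LTV 69.5% → column ≤71%. Grid cell → 4.375%.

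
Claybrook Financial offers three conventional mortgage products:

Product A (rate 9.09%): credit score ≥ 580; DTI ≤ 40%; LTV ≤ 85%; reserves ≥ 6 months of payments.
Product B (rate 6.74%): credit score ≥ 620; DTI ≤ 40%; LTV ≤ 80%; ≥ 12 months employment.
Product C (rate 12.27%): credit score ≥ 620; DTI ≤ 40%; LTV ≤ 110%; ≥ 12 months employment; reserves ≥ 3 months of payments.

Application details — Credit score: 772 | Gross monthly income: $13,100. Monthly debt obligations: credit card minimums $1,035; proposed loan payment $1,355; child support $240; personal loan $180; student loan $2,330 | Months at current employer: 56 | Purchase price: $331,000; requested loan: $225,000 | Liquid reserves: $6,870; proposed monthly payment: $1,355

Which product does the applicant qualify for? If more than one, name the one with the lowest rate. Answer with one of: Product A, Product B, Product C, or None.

Product B

Total debts = (1,035 + 1,355 + 240 + 180 + 2,330) = 5,140; DTI = 5,140/13,100 = 39.2%.
LTV = 225,000/331,000 = 68%.
Reserves = 6,870/1,355 = 5.1 months.
Product A: score 772 ≥ 580; DTI 39.2% ≤ 40%; LTV 68% ≤ 85%; reserves 5.1 < 6 mo → does not qualify.
Product B: score 772 ≥ 620; DTI 39.2% ≤ 40%; LTV 68% ≤ 80%; employment 56 ≥ 12 mo → qualifies.
Product C: score 772 ≥ 620; DTI 39.2% ≤ 40%; LTV 68% ≤ 110%; employment 56 ≥ 12 mo; reserves 5.1 ≥ 3 mo → qualifies.
Qualifying: Product B, Product C. Lowest rate is 6.74% → Product B.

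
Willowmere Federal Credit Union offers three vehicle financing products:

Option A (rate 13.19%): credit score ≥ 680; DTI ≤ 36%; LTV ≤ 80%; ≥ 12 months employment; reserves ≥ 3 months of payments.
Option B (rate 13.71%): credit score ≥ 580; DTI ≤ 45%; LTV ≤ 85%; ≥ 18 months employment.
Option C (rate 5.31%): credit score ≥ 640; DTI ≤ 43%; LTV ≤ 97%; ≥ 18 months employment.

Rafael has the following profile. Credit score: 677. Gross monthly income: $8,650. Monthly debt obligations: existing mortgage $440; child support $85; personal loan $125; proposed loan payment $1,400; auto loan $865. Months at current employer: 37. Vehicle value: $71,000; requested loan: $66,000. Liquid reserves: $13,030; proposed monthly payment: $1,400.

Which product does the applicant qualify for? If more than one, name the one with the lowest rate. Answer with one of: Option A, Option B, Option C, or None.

Option C

Total debts = (440 + 85 + 125 + 1,400 + 865) = 2,915; DTI = 2,915/8,650 = 33.7%.
LTV = 66,000/71,000 = 93%.
Reserves = 13,030/1,400 = 9.3 months.
Option A: score 677 < 680; DTI 33.7% ≤ 36%; LTV 93% > 80%; employment 37 ≥ 12 mo; reserves 9.3 ≥ 3 mo → does not qualify.
Option B: score 677 ≥ 580; DTI 33.7% ≤ 45%; LTV 93% > 85%; employment 37 ≥ 18 mo → does not qualify.
Option C: score 677 ≥ 640; DTI 33.7% ≤ 43%; LTV 93% ≤ 97%; employment 37 ≥ 18 mo → qualifies.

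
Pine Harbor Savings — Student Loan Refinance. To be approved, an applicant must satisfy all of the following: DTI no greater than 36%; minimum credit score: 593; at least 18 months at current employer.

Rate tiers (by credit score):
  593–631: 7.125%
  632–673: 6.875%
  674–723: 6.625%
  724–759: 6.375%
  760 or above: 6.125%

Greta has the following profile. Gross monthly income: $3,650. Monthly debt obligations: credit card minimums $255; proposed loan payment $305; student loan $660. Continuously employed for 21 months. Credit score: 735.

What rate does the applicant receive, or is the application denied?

Credit score 735 ≥ 593 (meets minimum)
Total monthly debts = (255 + 305 + 660) = 1,220. DTI: 1,220 ÷ 3,650 = 33.4%, within the 36% cap
Employment 21 ≥ 18 months
All requirements met. Score 735 falls in the 724–759 tier → 6.375%.

Approved at 6.375%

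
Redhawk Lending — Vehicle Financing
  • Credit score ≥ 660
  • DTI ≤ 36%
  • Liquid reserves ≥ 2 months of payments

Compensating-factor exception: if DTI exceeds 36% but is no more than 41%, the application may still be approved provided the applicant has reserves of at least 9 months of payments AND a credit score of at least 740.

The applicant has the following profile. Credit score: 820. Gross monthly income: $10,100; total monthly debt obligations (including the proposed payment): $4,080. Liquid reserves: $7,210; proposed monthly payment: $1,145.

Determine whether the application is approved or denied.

Denied

Credit score 820 ≥ 660 (meets base)
DTI: 4,080 ÷ 10,100 = 40.4%, over the 36% base limit.
Reserves = 7,210/1,145 = 6.3 months ≥ 2
DTI 40.4% is within the 36%–41% exception band; checking compensating factors.
Reserves 6.3 < 9 months; credit score 820 ≥ 740.
Compensating-factor requirement not fully met.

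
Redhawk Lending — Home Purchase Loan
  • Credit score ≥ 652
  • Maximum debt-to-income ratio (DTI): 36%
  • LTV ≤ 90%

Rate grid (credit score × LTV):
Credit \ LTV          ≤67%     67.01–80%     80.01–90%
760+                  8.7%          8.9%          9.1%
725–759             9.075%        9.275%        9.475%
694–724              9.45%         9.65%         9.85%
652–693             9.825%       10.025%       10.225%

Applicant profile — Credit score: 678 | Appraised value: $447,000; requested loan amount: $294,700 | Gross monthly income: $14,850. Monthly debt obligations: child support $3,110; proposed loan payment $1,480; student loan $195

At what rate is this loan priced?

Credit score 678 ≥ 652; Total monthly debts = (3,110 + 1,480 + 195) = 4,785. DTI: 4,785 ÷ 14,850 = 32.2%, within the 36% cap
LTV = 294,700/447,000 = 65.9% ≤ 90%
Row: 678 falls in 652–693. Column: 65.9% falls in ≤67%. Rate = 9.825%.

9.825%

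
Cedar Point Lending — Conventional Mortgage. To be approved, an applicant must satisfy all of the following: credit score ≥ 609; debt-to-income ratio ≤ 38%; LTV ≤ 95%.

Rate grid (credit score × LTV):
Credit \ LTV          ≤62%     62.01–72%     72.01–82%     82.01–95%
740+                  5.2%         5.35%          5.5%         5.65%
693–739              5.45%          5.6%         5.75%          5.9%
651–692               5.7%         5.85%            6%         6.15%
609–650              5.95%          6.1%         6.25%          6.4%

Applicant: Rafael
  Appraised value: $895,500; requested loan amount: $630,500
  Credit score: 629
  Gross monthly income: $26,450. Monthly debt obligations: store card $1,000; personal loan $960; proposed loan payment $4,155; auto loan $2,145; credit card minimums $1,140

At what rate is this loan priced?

6.1%

Credit score 629 ≥ 609; Total monthly debts = (1,000 + 960 + 4,155 + 2,145 + 1,140) = 9,400. Debt-to-income = 9,400/26,450 = 35.5% — meets 38% limit
LTV: 630,500 ÷ 895,500 = 70.4%, within 95% cap
Row: 629 falls in 609–650. Column: 70.4% falls in 62.01–72%. Rate = 6.1%.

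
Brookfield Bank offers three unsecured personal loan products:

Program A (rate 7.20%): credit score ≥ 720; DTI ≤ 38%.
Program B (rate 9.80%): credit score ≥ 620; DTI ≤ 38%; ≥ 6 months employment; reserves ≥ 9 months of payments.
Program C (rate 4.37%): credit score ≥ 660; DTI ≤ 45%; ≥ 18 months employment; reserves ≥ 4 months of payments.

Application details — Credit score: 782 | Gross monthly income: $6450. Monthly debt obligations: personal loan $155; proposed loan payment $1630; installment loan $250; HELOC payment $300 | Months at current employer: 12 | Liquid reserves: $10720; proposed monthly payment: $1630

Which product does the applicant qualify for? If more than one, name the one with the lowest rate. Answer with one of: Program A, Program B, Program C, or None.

Total debts = (155 + 1,630 + 250 + 300) = 2,335; DTI = 2,335/6,450 = 36.2%.
Reserves = 10,720/1,630 = 6.6 months.
Program A: score 782 ≥ 720; DTI 36.2% ≤ 38% → qualifies.
Program B: score 782 ≥ 620; DTI 36.2% ≤ 38%; employment 12 ≥ 6 mo; reserves 6.6 < 9 mo → does not qualify.
Program C: score 782 ≥ 660; DTI 36.2% ≤ 45%; employment 12 < 18 mo; reserves 6.6 ≥ 4 mo → does not qualify.

Program A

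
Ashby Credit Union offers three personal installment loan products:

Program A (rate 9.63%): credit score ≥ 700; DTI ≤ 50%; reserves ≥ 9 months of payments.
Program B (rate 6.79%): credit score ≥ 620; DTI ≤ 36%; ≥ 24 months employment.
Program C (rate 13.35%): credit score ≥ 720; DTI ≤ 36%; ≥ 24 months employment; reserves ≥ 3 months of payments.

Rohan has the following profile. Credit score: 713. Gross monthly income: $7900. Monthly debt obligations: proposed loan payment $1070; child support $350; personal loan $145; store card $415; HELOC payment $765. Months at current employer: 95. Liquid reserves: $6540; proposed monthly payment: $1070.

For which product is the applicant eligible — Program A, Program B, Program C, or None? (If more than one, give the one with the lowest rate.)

Total debts = (1,070 + 350 + 145 + 415 + 765) = 2,745; DTI = 2,745/7,900 = 34.7%.
Reserves = 6,540/1,070 = 6.1 months.
Program A: score 713 ≥ 700; DTI 34.7% ≤ 50%; reserves 6.1 < 9 mo → does not qualify.
Program B: score 713 ≥ 620; DTI 34.7% ≤ 36%; employment 95 ≥ 24 mo → qualifies.
Program C: score 713 < 720; DTI 34.7% ≤ 36%; employment 95 ≥ 24 mo; reserves 6.1 ≥ 3 mo → does not qualify.

Program B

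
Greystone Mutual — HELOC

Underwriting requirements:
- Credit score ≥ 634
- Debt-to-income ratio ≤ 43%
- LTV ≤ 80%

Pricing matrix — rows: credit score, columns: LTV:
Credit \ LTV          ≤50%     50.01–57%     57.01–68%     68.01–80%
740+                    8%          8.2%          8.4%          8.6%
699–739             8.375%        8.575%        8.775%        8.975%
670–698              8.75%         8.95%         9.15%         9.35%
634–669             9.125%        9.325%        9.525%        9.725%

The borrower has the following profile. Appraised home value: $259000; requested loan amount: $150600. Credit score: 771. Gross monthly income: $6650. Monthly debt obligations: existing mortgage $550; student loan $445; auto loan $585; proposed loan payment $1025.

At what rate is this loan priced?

Credit score 771 ≥ 634; Total monthly debts = (550 + 445 + 585 + 1,025) = 2,605. Debt-to-income = 2,605/6,650 = 39.2% — meets 43% limit
Loan-to-value = 150,600/259,000 = 58.1% — pass (80% max)
Row: 771 falls in 740+. Column: 58.1% falls in 57.01–68%. Rate = 8.4%.

8.4%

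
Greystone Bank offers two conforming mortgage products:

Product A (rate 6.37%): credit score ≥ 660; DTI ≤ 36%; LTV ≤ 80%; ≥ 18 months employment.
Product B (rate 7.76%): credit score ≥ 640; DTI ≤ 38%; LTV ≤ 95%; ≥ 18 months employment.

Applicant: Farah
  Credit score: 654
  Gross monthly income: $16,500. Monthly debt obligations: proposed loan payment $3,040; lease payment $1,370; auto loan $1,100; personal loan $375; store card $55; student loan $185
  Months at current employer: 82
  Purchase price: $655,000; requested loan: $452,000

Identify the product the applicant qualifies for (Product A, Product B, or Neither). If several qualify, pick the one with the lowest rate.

Product B

Total debts = (3,040 + 1,370 + 1,100 + 375 + 55 + 185) = 6,125; DTI = 6,125/16,500 = 37.1%.
LTV = 452,000/655,000 = 69%.
Product A: score 654 < 660; DTI 37.1% > 36%; LTV 69% ≤ 80%; employment 82 ≥ 18 mo → does not qualify.
Product B: score 654 ≥ 640; DTI 37.1% ≤ 38%; LTV 69% ≤ 95%; employment 82 ≥ 18 mo → qualifies.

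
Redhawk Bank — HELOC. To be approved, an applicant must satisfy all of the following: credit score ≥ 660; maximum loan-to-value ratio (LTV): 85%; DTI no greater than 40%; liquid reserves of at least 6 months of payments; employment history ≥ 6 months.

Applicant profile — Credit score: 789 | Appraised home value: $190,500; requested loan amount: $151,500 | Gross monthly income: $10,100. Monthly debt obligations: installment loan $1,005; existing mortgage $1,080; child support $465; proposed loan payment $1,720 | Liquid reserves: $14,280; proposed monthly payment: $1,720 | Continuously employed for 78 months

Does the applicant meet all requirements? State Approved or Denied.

Denied

Credit score 789 ≥ 660 (meets)
LTV = 151,500/190,500 = 79.5% ≤ 85%
Total monthly debts = (1,005 + 1,080 + 465 + 1,720) = 4,270. Debt-to-income = 4,270/10,100 = 42.3% — over 40% limit
Liquid reserves cover 14,280/1,720 = 8.3 months — ≥ 6 required
Employment 78 ≥ 6 months
Fails on DTI.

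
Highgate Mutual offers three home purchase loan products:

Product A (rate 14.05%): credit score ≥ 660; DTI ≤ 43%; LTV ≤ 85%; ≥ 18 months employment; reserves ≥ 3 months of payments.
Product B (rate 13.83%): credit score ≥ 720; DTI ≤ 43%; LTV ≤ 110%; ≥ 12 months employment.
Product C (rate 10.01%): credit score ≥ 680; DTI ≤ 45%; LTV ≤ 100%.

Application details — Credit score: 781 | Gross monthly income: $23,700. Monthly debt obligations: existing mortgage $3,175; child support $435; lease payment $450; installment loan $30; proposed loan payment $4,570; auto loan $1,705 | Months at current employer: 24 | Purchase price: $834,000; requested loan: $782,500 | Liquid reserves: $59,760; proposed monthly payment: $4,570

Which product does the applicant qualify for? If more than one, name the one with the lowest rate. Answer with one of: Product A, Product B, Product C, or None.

Product C

Total debts = (3,175 + 435 + 450 + 30 + 4,570 + 1,705) = 10,365; DTI = 10,365/23,700 = 43.7%.
LTV = 782,500/834,000 = 93.8%.
Reserves = 59,760/4,570 = 13.1 months.
Product A: score 781 ≥ 660; DTI 43.7% > 43%; LTV 93.8% > 85%; employment 24 ≥ 18 mo; reserves 13.1 ≥ 3 mo → does not qualify.
Product B: score 781 ≥ 720; DTI 43.7% > 43%; LTV 93.8% ≤ 110%; employment 24 ≥ 12 mo → does not qualify.
Product C: score 781 ≥ 680; DTI 43.7% ≤ 45%; LTV 93.8% ≤ 100% → qualifies.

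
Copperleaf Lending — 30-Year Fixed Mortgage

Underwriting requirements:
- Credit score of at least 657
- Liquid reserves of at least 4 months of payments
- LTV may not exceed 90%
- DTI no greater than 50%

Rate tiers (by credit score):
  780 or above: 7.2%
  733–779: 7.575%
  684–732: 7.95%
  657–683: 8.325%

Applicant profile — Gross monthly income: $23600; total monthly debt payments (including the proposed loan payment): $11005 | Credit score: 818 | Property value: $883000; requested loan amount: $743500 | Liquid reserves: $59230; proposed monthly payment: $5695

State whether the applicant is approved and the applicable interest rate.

Approved at 7.2%

Credit score 818 ≥ 657 (meets minimum)
DTI: 11,005 ÷ 23,600 = 46.6%, within the 50% cap
Loan-to-value = 743,500/883,000 = 84.2% — pass (90% max)
Reserves: 59,230 ÷ 5,695 = 10.4 months (meets 4-month minimum)
All requirements met. Score 818 falls in the 780 or above tier → 7.2%.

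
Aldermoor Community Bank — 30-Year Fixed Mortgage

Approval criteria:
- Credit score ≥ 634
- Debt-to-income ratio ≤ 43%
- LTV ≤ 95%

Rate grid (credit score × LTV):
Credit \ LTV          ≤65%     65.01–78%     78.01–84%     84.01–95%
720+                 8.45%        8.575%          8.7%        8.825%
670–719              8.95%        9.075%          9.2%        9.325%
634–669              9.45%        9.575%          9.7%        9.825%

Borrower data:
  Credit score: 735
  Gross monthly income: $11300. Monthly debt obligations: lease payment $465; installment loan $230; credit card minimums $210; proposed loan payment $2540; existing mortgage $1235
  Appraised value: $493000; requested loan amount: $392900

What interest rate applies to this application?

Credit score 735 ≥ 634; Total monthly debts = (465 + 230 + 210 + 2,540 + 1,235) = 4,680. Debt-to-income = 4,680/11,300 = 41.4% — meets 43% limit
Loan-to-value = 392,900/493,000 = 79.7% — pass (95% max)
Score 735 is in the 720+ band; LTV 79.7% is in the 78.01–84% band → 8.7%.

8.7%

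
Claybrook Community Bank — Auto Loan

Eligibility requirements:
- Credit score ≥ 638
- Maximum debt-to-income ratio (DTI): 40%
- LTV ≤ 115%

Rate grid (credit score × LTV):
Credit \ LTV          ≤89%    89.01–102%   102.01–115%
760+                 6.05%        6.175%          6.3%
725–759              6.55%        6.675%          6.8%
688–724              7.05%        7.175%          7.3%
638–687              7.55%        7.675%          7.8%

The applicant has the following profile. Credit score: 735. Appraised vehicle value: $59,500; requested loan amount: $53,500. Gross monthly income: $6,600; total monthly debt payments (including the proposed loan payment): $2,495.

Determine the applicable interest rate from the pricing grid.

Credit score 735 ≥ 638; DTI: 2,495 ÷ 6,600 = 37.8%, within the 40% cap
Loan-to-value = 53,500/59,500 = 89.9% — pass (115% max)
Credit 735 → row 725–759; LTV 89.9% → column 89.01–102%. Grid cell → 6.675%.

6.675%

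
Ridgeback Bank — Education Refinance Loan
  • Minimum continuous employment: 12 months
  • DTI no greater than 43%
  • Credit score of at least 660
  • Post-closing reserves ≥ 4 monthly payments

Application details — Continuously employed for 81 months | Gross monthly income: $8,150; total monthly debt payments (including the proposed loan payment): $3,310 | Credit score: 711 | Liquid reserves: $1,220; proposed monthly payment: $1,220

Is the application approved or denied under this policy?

Employment 81 ≥ 12 months
DTI: 3,310 ÷ 8,150 = 40.6%, within the 43% cap
Credit score 711 ≥ 660 (meets)
Reserves = 1,220/1,220 = 1.0 months < 4
Fails on reserves.

Denied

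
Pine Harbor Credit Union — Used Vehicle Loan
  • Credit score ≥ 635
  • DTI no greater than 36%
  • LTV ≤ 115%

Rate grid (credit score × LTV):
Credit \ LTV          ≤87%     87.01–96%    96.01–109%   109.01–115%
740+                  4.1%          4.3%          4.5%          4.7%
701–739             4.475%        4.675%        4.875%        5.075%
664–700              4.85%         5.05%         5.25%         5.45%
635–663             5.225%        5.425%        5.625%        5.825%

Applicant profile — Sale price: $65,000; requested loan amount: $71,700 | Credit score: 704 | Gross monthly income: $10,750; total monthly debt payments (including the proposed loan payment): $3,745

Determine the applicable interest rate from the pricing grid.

Credit score 704 ≥ 635; Debt-to-income = 3,745/10,750 = 34.8% — meets 36% limit
Loan-to-value = 71,700/65,000 = 110.3% — pass (115% max)
Row: 704 falls in 701–739. Column: 110.3% falls in 109.01–115%. Rate = 5.075%.

5.075%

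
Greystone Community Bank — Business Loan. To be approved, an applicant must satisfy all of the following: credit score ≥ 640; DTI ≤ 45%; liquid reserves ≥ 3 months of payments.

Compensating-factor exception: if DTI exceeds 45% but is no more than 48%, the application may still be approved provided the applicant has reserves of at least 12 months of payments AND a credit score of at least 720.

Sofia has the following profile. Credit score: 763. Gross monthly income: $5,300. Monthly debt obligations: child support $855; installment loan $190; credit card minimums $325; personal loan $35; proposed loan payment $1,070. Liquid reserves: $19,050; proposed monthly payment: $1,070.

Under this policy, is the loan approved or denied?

Credit score 763 ≥ 640 (meets base)
Total debts = (855 + 190 + 325 + 35 + 1,070) = 2,475. DTI: 2,475 ÷ 5,300 = 46.7%, over the 45% base limit.
Reserves = 19,050/1,070 = 17.8 months ≥ 3
46.7% falls in the override range (45%–48%), so the compensating-factor test applies.
Override check — reserves: 17.8 mo (ok); score: 763 (ok).
Both override conditions satisfied; DTI exception granted.

Approved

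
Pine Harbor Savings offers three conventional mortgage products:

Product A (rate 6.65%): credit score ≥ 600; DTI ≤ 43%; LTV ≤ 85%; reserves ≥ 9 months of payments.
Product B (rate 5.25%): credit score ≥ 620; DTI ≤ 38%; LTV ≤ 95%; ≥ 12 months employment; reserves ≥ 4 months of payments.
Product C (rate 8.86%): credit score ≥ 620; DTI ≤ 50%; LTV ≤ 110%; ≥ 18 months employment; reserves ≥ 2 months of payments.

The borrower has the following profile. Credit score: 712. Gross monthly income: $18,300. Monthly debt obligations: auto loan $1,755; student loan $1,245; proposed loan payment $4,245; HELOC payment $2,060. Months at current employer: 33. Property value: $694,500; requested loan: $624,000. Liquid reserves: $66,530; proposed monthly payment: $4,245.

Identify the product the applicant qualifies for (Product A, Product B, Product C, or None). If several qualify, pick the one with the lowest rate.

Total debts = (1,755 + 1,245 + 4,245 + 2,060) = 9,305; DTI = 9,305/18,300 = 50.8%.
LTV = 624,000/694,500 = 89.8%.
Reserves = 66,530/4,245 = 15.7 months.
Product A: score 712 ≥ 600; DTI 50.8% > 43%; LTV 89.8% > 85%; reserves 15.7 ≥ 9 mo → does not qualify.
Product B: score 712 ≥ 620; DTI 50.8% > 38%; LTV 89.8% ≤ 95%; employment 33 ≥ 12 mo; reserves 15.7 ≥ 4 mo → does not qualify.
Product C: score 712 ≥ 620; DTI 50.8% > 50%; LTV 89.8% ≤ 110%; employment 33 ≥ 18 mo; reserves 15.7 ≥ 2 mo → does not qualify.

None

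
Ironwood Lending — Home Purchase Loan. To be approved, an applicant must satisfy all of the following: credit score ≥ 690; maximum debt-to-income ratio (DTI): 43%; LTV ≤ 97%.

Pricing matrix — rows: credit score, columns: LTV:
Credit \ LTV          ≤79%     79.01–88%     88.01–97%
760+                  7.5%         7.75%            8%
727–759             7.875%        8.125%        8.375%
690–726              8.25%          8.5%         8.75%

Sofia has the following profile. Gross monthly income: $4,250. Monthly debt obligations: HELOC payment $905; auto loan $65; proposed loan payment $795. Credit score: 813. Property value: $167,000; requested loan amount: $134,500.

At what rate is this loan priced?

Credit score 813 ≥ 690; Total monthly debts = (905 + 65 + 795) = 1,765. Debt-to-income = 1,765/4,250 = 41.5% — meets 43% limit
LTV = 134,500/167,000 = 80.5% ≤ 97%
Credit 813 → row 760+; LTV 80.5% → column 79.01–88%. Grid cell → 7.75%.

7.75%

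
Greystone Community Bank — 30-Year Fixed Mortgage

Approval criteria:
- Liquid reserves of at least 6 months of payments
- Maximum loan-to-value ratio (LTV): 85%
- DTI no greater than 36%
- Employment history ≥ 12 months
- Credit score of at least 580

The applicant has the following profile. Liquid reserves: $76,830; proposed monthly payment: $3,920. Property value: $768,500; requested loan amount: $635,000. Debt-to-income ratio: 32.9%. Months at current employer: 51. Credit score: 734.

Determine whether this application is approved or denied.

Liquid reserves cover 76,830/3,920 = 19.6 months — ≥ 6 required
LTV: 635,000 ÷ 768,500 = 82.6%, within 85% cap
Debt-to-income 32.9% vs 36% cap — pass
Employment 51 ≥ 12 months
Credit score 734 ≥ 580 (meets)
All criteria satisfied.

Approved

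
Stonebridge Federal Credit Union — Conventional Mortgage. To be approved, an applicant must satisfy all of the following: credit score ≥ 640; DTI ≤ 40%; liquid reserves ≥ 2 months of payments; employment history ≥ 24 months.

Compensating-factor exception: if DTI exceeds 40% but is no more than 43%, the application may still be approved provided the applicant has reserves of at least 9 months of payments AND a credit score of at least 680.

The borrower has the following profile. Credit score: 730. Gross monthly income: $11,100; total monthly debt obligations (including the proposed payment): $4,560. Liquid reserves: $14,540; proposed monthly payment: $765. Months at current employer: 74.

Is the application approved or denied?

Credit score 730 ≥ 640 (meets base)
DTI: 4,560 ÷ 11,100 = 41.1%, over the 40% base limit.
Liquid reserves cover 14,540/765 = 19.0 months — ≥ 2 required
Employment 74 ≥ 24 months
DTI 41.1% is within the 40%–43% exception band; checking compensating factors.
Override check — reserves: 19.0 mo (ok); score: 730 (ok).
Both override conditions satisfied; DTI exception granted.

Approved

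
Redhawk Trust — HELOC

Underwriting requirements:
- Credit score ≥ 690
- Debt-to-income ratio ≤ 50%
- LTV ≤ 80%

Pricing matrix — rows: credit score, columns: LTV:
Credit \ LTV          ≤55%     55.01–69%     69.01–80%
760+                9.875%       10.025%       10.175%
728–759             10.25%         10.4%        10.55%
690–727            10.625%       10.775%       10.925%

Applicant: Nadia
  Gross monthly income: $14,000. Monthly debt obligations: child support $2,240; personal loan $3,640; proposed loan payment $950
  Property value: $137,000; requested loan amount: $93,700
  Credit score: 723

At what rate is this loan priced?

Credit score 723 ≥ 690; Total monthly debts = (2,240 + 3,640 + 950) = 6,830. DTI: 6,830 ÷ 14,000 = 48.8%, within the 50% cap
Loan-to-value = 93,700/137,000 = 68.4% — pass (80% max)
Credit 723 → row 690–727; LTV 68.4% → column 55.01–69%. Grid cell → 10.775%.

10.775%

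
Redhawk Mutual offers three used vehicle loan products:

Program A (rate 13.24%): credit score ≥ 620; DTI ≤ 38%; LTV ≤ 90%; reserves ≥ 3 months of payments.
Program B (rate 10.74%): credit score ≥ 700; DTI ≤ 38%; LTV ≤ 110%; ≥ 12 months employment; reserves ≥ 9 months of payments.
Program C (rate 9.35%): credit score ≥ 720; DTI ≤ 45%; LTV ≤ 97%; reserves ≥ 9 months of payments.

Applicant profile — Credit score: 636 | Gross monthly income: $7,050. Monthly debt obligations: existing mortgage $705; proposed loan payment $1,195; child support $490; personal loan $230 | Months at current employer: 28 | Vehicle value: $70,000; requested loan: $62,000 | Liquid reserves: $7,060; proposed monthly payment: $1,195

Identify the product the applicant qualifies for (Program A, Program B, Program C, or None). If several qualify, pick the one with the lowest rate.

Total debts = (705 + 1,195 + 490 + 230) = 2,620; DTI = 2,620/7,050 = 37.2%.
LTV = 62,000/70,000 = 88.6%.
Reserves = 7,060/1,195 = 5.9 months.
Program A: score 636 ≥ 620; DTI 37.2% ≤ 38%; LTV 88.6% ≤ 90%; reserves 5.9 ≥ 3 mo → qualifies.
Program B: score 636 < 700; DTI 37.2% ≤ 38%; LTV 88.6% ≤ 110%; employment 28 ≥ 12 mo; reserves 5.9 < 9 mo → does not qualify.
Program C: score 636 < 720; DTI 37.2% ≤ 45%; LTV 88.6% ≤ 97%; reserves 5.9 < 9 mo → does not qualify.

Program A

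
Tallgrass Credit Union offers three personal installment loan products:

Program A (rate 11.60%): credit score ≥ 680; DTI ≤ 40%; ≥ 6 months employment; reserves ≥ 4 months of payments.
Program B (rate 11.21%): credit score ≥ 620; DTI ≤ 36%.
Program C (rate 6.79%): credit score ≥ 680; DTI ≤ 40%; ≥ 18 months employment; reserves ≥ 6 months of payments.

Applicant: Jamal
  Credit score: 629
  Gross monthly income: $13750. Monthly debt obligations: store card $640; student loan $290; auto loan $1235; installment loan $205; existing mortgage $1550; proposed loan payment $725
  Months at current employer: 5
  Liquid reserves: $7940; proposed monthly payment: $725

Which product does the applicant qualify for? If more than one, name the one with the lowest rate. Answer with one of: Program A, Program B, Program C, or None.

Program B

Total debts = (640 + 290 + 1,235 + 205 + 1,550 + 725) = 4,645; DTI = 4,645/13,750 = 33.8%.
Reserves = 7,940/725 = 11.0 months.
Program A: score 629 < 680; DTI 33.8% ≤ 40%; employment 5 < 6 mo; reserves 11.0 ≥ 4 mo → does not qualify.
Program B: score 629 ≥ 620; DTI 33.8% ≤ 36% → qualifies.
Program C: score 629 < 680; DTI 33.8% ≤ 40%; employment 5 < 18 mo; reserves 11.0 ≥ 6 mo → does not qualify.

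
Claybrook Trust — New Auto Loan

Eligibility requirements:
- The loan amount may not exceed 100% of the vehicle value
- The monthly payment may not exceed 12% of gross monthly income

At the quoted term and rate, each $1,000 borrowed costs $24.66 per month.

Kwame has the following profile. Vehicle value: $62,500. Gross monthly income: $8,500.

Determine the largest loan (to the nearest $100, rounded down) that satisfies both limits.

$41,300

Payment cap: 12% × $8,500 = $1,020/month.
At $24.66 per $1,000, that supports 1,020/24.66 × 1,000 ≈ $41,362 → $41,300.
LTV cap: 100% × $62,500 = $62,500 → $62,500.
Binding constraint: payment-to-income.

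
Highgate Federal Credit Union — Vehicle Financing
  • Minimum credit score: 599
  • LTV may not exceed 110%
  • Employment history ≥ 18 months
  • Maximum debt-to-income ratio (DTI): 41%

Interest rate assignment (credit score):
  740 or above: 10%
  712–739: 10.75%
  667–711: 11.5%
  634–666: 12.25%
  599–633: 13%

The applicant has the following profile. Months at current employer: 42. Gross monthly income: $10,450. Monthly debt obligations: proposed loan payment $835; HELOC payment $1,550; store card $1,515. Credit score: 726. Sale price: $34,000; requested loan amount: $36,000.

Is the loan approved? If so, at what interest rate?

Credit score 726 ≥ 599 (meets minimum)
LTV = 36,000/34,000 = 105.9% ≤ 110%
Total monthly debts = (835 + 1,550 + 1,515) = 3,900. DTI: 3,900 ÷ 10,450 = 37.3%, within the 41% cap
Employment 42 ≥ 18 months
All requirements met. Score 726 falls in the 712–739 tier → 10.75%.

Approved at 10.75%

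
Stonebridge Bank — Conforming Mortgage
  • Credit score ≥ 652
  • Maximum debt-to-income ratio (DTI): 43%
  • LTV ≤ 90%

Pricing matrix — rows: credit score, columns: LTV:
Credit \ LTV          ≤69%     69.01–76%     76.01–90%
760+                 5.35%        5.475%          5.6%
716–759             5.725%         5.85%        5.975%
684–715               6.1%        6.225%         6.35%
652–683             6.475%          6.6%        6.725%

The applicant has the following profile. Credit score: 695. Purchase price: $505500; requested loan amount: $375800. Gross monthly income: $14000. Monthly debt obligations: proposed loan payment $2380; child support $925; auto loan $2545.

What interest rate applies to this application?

Credit score 695 ≥ 652; Total monthly debts = (2,380 + 925 + 2,545) = 5,850. Debt-to-income = 5,850/14,000 = 41.8% — meets 43% limit
LTV = 375,800/505,500 = 74.3% ≤ 90%
Credit 695 → row 684–715; LTV 74.3% → column 69.01–76%. Grid cell → 6.225%.

6.225%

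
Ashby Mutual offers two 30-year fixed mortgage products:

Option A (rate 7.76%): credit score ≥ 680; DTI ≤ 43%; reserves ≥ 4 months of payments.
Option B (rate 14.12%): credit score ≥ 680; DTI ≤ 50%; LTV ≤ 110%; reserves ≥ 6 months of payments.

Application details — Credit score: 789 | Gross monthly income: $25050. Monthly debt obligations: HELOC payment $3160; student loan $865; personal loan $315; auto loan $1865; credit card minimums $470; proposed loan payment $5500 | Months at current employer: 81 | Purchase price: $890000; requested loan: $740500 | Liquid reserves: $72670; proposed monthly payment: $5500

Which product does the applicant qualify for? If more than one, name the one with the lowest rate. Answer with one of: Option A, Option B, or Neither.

Total debts = (3,160 + 865 + 315 + 1,865 + 470 + 5,500) = 12,175; DTI = 12,175/25,050 = 48.6%.
LTV = 740,500/890,000 = 83.2%.
Reserves = 72,670/5,500 = 13.2 months.
Option A: score 789 ≥ 680; DTI 48.6% > 43%; reserves 13.2 ≥ 4 mo → does not qualify.
Option B: score 789 ≥ 680; DTI 48.6% ≤ 50%; LTV 83.2% ≤ 110%; reserves 13.2 ≥ 6 mo → qualifies.

Option B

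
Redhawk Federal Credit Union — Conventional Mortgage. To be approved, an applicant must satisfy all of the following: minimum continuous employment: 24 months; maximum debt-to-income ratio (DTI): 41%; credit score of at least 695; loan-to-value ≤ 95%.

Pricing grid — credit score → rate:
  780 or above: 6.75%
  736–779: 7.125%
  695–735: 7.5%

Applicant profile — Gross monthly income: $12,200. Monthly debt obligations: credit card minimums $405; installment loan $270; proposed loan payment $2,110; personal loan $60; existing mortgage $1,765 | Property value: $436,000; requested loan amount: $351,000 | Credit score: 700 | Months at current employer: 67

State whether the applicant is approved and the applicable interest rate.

Approved at 7.5%

Credit score 700 ≥ 695 (meets minimum)
Loan-to-value = 351,000/436,000 = 80.5% — pass (95% max)
Total monthly debts = (405 + 270 + 2,110 + 60 + 1,765) = 4,610. Debt-to-income = 4,610/12,200 = 37.8% — meets 41% limit
Employment 67 ≥ 24 months
All requirements met. Score 700 falls in the 695–735 tier → 7.5%.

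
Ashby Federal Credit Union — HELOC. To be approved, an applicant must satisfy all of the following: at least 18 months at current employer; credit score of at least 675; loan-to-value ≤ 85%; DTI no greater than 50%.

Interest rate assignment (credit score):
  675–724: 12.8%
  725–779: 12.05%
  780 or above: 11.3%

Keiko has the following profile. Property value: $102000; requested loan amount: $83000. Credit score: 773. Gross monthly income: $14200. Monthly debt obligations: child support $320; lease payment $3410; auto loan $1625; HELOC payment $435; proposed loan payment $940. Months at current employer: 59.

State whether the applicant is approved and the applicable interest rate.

Credit score 773 ≥ 675 (meets minimum)
Total monthly debts = (320 + 3,410 + 1,625 + 435 + 940) = 6,730. DTI = 6,730/14,200 = 47.4% ≤ 50%
Loan-to-value = 83,000/102,000 = 81.4% — pass (85% max)
Employment 59 ≥ 18 months
All requirements met. Score 773 falls in the 725–779 tier → 12.05%.

Approved at 12.05%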